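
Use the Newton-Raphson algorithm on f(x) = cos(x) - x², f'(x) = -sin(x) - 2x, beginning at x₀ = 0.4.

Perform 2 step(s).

f(x) = cos(x) - x²
f'(x) = -sin(x) - 2x
x₀ = 0.4

Newton-Raphson formula: x_{n+1} = x_n - f(x_n)/f'(x_n)

Iteration 1:
  f(0.400000) = 0.761061
  f'(0.400000) = -1.189418
  x_1 = 0.400000 - 0.761061/(-1.189418) = 1.039860
Iteration 2:
  f(1.039860) = -0.574967
  f'(1.039860) = -2.942053
  x_2 = 1.039860 - (-0.574967)/(-2.942053) = 0.844429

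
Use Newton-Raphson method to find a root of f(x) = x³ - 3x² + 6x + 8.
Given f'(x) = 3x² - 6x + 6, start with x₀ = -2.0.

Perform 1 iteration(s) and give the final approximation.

f(x) = x³ - 3x² + 6x + 8
f'(x) = 3x² - 6x + 6
x₀ = -2.0

Newton-Raphson formula: x_{n+1} = x_n - f(x_n)/f'(x_n)

Iteration 1:
  f(-2.000000) = -24.000000
  f'(-2.000000) = 30.000000
  x_1 = -2.000000 - (-24.000000)/30.000000 = -1.200000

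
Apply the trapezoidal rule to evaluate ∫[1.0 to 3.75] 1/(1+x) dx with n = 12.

f(x) = 1/(1+x)
a = 1.0, b = 3.75, n = 12
h = (b - a)/n = 0.229167

Trapezoidal rule: (h/2)[f(x₀) + 2f(x₁) + 2f(x₂) + ... + f(xₙ)]

x_0 = 1.0000, f(x_0) = 0.500000, coefficient = 1
x_1 = 1.2292, f(x_1) = 0.448598, coefficient = 2
x_2 = 1.4583, f(x_2) = 0.406780, coefficient = 2
x_3 = 1.6875, f(x_3) = 0.372093, coefficient = 2
x_4 = 1.9167, f(x_4) = 0.342857, coefficient = 2
x_5 = 2.1458, f(x_5) = 0.317881, coefficient = 2
x_6 = 2.3750, f(x_6) = 0.296296, coefficient = 2
x_7 = 2.6042, f(x_7) = 0.277457, coefficient = 2
x_8 = 2.8333, f(x_8) = 0.260870, coefficient = 2
x_9 = 3.0625, f(x_9) = 0.246154, coefficient = 2
x_10 = 3.2917, f(x_10) = 0.233010, coefficient = 2
x_11 = 3.5208, f(x_11) = 0.221198, coefficient = 2
x_12 = 3.7500, f(x_12) = 0.210526, coefficient = 1

I ≈ (0.229167/2) × 7.556912 = 0.865896
Exact value: 0.864997
Error: 0.000899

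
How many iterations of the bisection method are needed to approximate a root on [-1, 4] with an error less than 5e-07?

We need (b-a)/2^n ≤ 5e-07
(4 - (-1))/2^n ≤ 5e-07
5/2^n ≤ 5e-07
2^n ≥ 10000000
n ≥ log₂(10000000) = 23.25
n ≥ 24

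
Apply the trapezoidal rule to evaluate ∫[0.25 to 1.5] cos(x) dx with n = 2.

f(x) = cos(x)
a = 0.25, b = 1.5, n = 2
h = (b - a)/n = 0.625000

Trapezoidal rule: (h/2)[f(x₀) + 2f(x₁) + 2f(x₂) + ... + f(xₙ)]

x_0 = 0.2500, f(x_0) = 0.968912, coefficient = 1
x_1 = 0.8750, f(x_1) = 0.640997, coefficient = 2
x_2 = 1.5000, f(x_2) = 0.070737, coefficient = 1

I ≈ (0.625000/2) × 2.321643 = 0.725514
Exact value: 0.750091
Error: 0.024577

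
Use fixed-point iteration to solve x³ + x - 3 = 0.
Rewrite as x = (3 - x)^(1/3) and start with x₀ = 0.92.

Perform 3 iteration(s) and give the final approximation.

Equation: x³ + x - 3 = 0
Fixed-point form: x = (3 - x)^(1/3)
x₀ = 0.92

x_1 = g(0.920000) = 1.276501
x_2 = g(1.276501) = 1.198957
x_3 = g(1.198957) = 1.216675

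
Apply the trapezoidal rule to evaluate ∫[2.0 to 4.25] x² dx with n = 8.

f(x) = x²
a = 2.0, b = 4.25, n = 8
h = (b - a)/n = 0.281250

Trapezoidal rule: (h/2)[f(x₀) + 2f(x₁) + 2f(x₂) + ... + f(xₙ)]

x_0 = 2.0000, f(x_0) = 4.000000, coefficient = 1
x_1 = 2.2812, f(x_1) = 5.204102, coefficient = 2
x_2 = 2.5625, f(x_2) = 6.566406, coefficient = 2
x_3 = 2.8438, f(x_3) = 8.086914, coefficient = 2
x_4 = 3.1250, f(x_4) = 9.765625, coefficient = 2
x_5 = 3.4062, f(x_5) = 11.602539, coefficient = 2
x_6 = 3.6875, f(x_6) = 13.597656, coefficient = 2
x_7 = 3.9688, f(x_7) = 15.750977, coefficient = 2
x_8 = 4.2500, f(x_8) = 18.062500, coefficient = 1

I ≈ (0.281250/2) × 163.210938 = 22.951538
Exact value: 22.921875
Error: 0.029663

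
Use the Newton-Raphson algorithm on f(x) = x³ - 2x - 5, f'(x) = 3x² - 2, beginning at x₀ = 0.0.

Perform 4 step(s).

f(x) = x³ - 2x - 5
f'(x) = 3x² - 2
x₀ = 0.0

Newton-Raphson formula: x_{n+1} = x_n - f(x_n)/f'(x_n)

Iteration 1:
  f(0.000000) = -5.000000
  f'(0.000000) = -2.000000
  x_1 = 0.000000 - (-5.000000)/(-2.000000) = -2.500000
Iteration 2:
  f(-2.500000) = -15.625000
  f'(-2.500000) = 16.750000
  x_2 = -2.500000 - (-15.625000)/16.750000 = -1.567164
Iteration 3:
  f(-1.567164) = -5.714632
  f'(-1.567164) = 5.368011
  x_3 = -1.567164 - (-5.714632)/5.368011 = -0.502592
Iteration 4:
  f(-0.502592) = -4.121770
  f'(-0.502592) = -1.242203
  x_4 = -0.502592 - (-4.121770)/(-1.242203) = -3.820706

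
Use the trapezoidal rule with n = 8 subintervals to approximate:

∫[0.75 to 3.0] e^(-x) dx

f(x) = e^(-x)
a = 0.75, b = 3.0, n = 8
h = (b - a)/n = 0.281250

Trapezoidal rule: (h/2)[f(x₀) + 2f(x₁) + 2f(x₂) + ... + f(xₙ)]

x_0 = 0.7500, f(x_0) = 0.472367, coefficient = 1
x_1 = 1.0312, f(x_1) = 0.356561, coefficient = 2
x_2 = 1.3125, f(x_2) = 0.269146, coefficient = 2
x_3 = 1.5938, f(x_3) = 0.203162, coefficient = 2
x_4 = 1.8750, f(x_4) = 0.153355, coefficient = 2
x_5 = 2.1562, f(x_5) = 0.115758, coefficient = 2
x_6 = 2.4375, f(x_6) = 0.087379, coefficient = 2
x_7 = 2.7188, f(x_7) = 0.065957, coefficient = 2
x_8 = 3.0000, f(x_8) = 0.049787, coefficient = 1

I ≈ (0.281250/2) × 3.024792 = 0.425361
Exact value: 0.422579
Error: 0.002782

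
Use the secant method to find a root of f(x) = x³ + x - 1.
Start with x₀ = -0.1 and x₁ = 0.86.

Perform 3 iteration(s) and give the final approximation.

f(x) = x³ + x - 1
x₀ = -0.1, x₁ = 0.86

Secant formula: x_{n+1} = x_n - f(x_n)(x_n - x_{n-1})/(f(x_n) - f(x_{n-1}))

Iteration 1:
  f(-0.100000) = -1.101000
  f(0.860000) = 0.496056
  x_2 = 0.860000 - 0.496056×(0.860000 - (-0.100000))/(0.496056 - (-1.101000))
       = 0.561818
Iteration 2:
  f(0.860000) = 0.496056
  f(0.561818) = -0.260851
  x_3 = 0.561818 - (-0.260851)×(0.561818 - 0.860000)/(-0.260851 - 0.496056)
       = 0.664579
Iteration 3:
  f(0.561818) = -0.260851
  f(0.664579) = -0.041899
  x_4 = 0.664579 - (-0.041899)×(0.664579 - 0.561818)/(-0.041899 - (-0.260851))
       = 0.684244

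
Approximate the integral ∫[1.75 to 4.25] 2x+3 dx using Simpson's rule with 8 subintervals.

f(x) = 2x+3
a = 1.75, b = 4.25, n = 8
h = (b - a)/n = 0.312500

Simpson's rule: (h/3)[f(x₀) + 4f(x₁) + 2f(x₂) + ... + f(xₙ)]

x_0 = 1.7500, f(x_0) = 6.500000, coefficient = 1
x_1 = 2.0625, f(x_1) = 7.125000, coefficient = 4
x_2 = 2.3750, f(x_2) = 7.750000, coefficient = 2
x_3 = 2.6875, f(x_3) = 8.375000, coefficient = 4
x_4 = 3.0000, f(x_4) = 9.000000, coefficient = 2
x_5 = 3.3125, f(x_5) = 9.625000, coefficient = 4
x_6 = 3.6250, f(x_6) = 10.250000, coefficient = 2
x_7 = 3.9375, f(x_7) = 10.875000, coefficient = 4
x_8 = 4.2500, f(x_8) = 11.500000, coefficient = 1

I ≈ (0.312500/3) × 216.000000 = 22.500000
Exact value: 22.500000
Error: 0.000000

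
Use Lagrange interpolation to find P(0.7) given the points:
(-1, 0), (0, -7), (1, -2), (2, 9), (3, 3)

Lagrange interpolation formula:
P(x) = Σ yᵢ × Lᵢ(x)
where Lᵢ(x) = Π_{j≠i} (x - xⱼ)/(xᵢ - xⱼ)

L_0(0.7) = (0.7 - 0)/(-1 - 0) × (0.7 - 1)/(-1 - 1) × (0.7 - 2)/(-1 - 2) × (0.7 - 3)/(-1 - 3) = -0.026163
L_1(0.7) = (0.7 - (-1))/(0 - (-1)) × (0.7 - 1)/(0 - 1) × (0.7 - 2)/(0 - 2) × (0.7 - 3)/(0 - 3) = 0.254150
L_2(0.7) = (0.7 - (-1))/(1 - (-1)) × (0.7 - 0)/(1 - 0) × (0.7 - 2)/(1 - 2) × (0.7 - 3)/(1 - 3) = 0.889525
L_3(0.7) = (0.7 - (-1))/(2 - (-1)) × (0.7 - 0)/(2 - 0) × (0.7 - 1)/(2 - 1) × (0.7 - 3)/(2 - 3) = -0.136850
L_4(0.7) = (0.7 - (-1))/(3 - (-1)) × (0.7 - 0)/(3 - 0) × (0.7 - 1)/(3 - 1) × (0.7 - 2)/(3 - 2) = 0.019338

P(0.7) = 0×L_0(0.7) + (-7)×L_1(0.7) + (-2)×L_2(0.7) + 9×L_3(0.7) + 3×L_4(0.7)
P(0.7) = -4.731737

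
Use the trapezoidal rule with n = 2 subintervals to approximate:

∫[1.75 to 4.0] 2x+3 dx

f(x) = 2x+3
a = 1.75, b = 4.0, n = 2
h = (b - a)/n = 1.125000

Trapezoidal rule: (h/2)[f(x₀) + 2f(x₁) + 2f(x₂) + ... + f(xₙ)]

x_0 = 1.7500, f(x_0) = 6.500000, coefficient = 1
x_1 = 2.8750, f(x_1) = 8.750000, coefficient = 2
x_2 = 4.0000, f(x_2) = 11.000000, coefficient = 1

I ≈ (1.125000/2) × 35.000000 = 19.687500
Exact value: 19.687500
Error: 0.000000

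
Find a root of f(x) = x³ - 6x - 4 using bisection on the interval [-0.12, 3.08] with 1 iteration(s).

f(x) = x³ - 6x - 4
Initial interval: [-0.12, 3.08]

Iteration 1:
  c_1 = (-0.120000 + 3.080000)/2 = 1.480000
  f(c_1) = f(1.480000) = -9.638208
  f(a) × f(c) ≥ 0, new interval: [1.480000, 3.080000]

After 1 iteration(s), the approximation is c_1 = 1.480000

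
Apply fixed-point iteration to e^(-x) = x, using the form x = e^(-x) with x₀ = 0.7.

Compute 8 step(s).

Equation: e^(-x) = x
Fixed-point form: x = e^(-x)
x₀ = 0.7

x_1 = g(0.700000) = 0.496585
x_2 = g(0.496585) = 0.608605
x_3 = g(0.608605) = 0.544109
x_4 = g(0.544109) = 0.580359
x_5 = g(0.580359) = 0.559698
x_6 = g(0.559698) = 0.571382
x_7 = g(0.571382) = 0.564745
x_8 = g(0.564745) = 0.568505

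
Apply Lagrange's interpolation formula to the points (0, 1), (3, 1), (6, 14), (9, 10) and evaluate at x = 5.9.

Lagrange interpolation formula:
P(x) = Σ yᵢ × Lᵢ(x)
where Lᵢ(x) = Π_{j≠i} (x - xⱼ)/(xᵢ - xⱼ)

L_0(5.9) = (5.9 - 3)/(0 - 3) × (5.9 - 6)/(0 - 6) × (5.9 - 9)/(0 - 9) = -0.005549
L_1(5.9) = (5.9 - 0)/(3 - 0) × (5.9 - 6)/(3 - 6) × (5.9 - 9)/(3 - 9) = 0.033870
L_2(5.9) = (5.9 - 0)/(6 - 0) × (5.9 - 3)/(6 - 3) × (5.9 - 9)/(6 - 9) = 0.982241
L_3(5.9) = (5.9 - 0)/(9 - 0) × (5.9 - 3)/(9 - 3) × (5.9 - 6)/(9 - 6) = -0.010562

P(5.9) = 1×L_0(5.9) + 1×L_1(5.9) + 14×L_2(5.9) + 10×L_3(5.9)
P(5.9) = 13.674074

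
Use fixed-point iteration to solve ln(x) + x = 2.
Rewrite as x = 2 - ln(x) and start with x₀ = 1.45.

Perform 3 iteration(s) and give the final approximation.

Equation: ln(x) + x = 2
Fixed-point form: x = 2 - ln(x)
x₀ = 1.45

x_1 = g(1.450000) = 1.628436
x_2 = g(1.628436) = 1.512380
x_3 = g(1.512380) = 1.586316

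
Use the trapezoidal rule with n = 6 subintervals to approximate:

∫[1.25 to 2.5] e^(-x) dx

f(x) = e^(-x)
a = 1.25, b = 2.5, n = 6
h = (b - a)/n = 0.208333

Trapezoidal rule: (h/2)[f(x₀) + 2f(x₁) + 2f(x₂) + ... + f(xₙ)]

x_0 = 1.2500, f(x_0) = 0.286505, coefficient = 1
x_1 = 1.4583, f(x_1) = 0.232624, coefficient = 2
x_2 = 1.6667, f(x_2) = 0.188876, coefficient = 2
x_3 = 1.8750, f(x_3) = 0.153355, coefficient = 2
x_4 = 2.0833, f(x_4) = 0.124514, coefficient = 2
x_5 = 2.2917, f(x_5) = 0.101098, coefficient = 2
x_6 = 2.5000, f(x_6) = 0.082085, coefficient = 1

I ≈ (0.208333/2) × 1.969523 = 0.205159
Exact value: 0.204420
Error: 0.000739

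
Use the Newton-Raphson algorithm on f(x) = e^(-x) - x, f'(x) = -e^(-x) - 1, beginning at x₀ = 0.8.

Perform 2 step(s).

f(x) = e^(-x) - x
f'(x) = -e^(-x) - 1
x₀ = 0.8

Newton-Raphson formula: x_{n+1} = x_n - f(x_n)/f'(x_n)

Iteration 1:
  f(0.800000) = -0.350671
  f'(0.800000) = -1.449329
  x_1 = 0.800000 - (-0.350671)/(-1.449329) = 0.558046
Iteration 2:
  f(0.558046) = 0.014280
  f'(0.558046) = -1.572326
  x_2 = 0.558046 - 0.014280/(-1.572326) = 0.567128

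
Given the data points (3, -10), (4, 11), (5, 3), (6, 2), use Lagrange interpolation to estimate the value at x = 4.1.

Lagrange interpolation formula:
P(x) = Σ yᵢ × Lᵢ(x)
where Lᵢ(x) = Π_{j≠i} (x - xⱼ)/(xᵢ - xⱼ)

L_0(4.1) = (4.1 - 4)/(3 - 4) × (4.1 - 5)/(3 - 5) × (4.1 - 6)/(3 - 6) = -0.028500
L_1(4.1) = (4.1 - 3)/(4 - 3) × (4.1 - 5)/(4 - 5) × (4.1 - 6)/(4 - 6) = 0.940500
L_2(4.1) = (4.1 - 3)/(5 - 3) × (4.1 - 4)/(5 - 4) × (4.1 - 6)/(5 - 6) = 0.104500
L_3(4.1) = (4.1 - 3)/(6 - 3) × (4.1 - 4)/(6 - 4) × (4.1 - 5)/(6 - 5) = -0.016500

P(4.1) = (-10)×L_0(4.1) + 11×L_1(4.1) + 3×L_2(4.1) + 2×L_3(4.1)
P(4.1) = 10.911000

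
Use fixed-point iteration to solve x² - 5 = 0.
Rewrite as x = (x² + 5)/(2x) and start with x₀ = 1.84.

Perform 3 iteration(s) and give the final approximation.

Equation: x² - 5 = 0
Fixed-point form: x = (x² + 5)/(2x)
x₀ = 1.84

x_1 = g(1.840000) = 2.278696
x_2 = g(2.278696) = 2.236467
x_3 = g(2.236467) = 2.236068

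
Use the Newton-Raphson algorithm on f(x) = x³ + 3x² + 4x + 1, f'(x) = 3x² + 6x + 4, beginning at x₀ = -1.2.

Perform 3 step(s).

f(x) = x³ + 3x² + 4x + 1
f'(x) = 3x² + 6x + 4
x₀ = -1.2

Newton-Raphson formula: x_{n+1} = x_n - f(x_n)/f'(x_n)

Iteration 1:
  f(-1.200000) = -1.208000
  f'(-1.200000) = 1.120000
  x_1 = -1.200000 - (-1.208000)/1.120000 = -0.121429
Iteration 2:
  f(-0.121429) = 0.556730
  f'(-0.121429) = 3.315663
  x_2 = -0.121429 - 0.556730/3.315663 = -0.289338
Iteration 3:
  f(-0.289338) = 0.069576
  f'(-0.289338) = 2.515123
  x_3 = -0.289338 - 0.069576/2.515123 = -0.317001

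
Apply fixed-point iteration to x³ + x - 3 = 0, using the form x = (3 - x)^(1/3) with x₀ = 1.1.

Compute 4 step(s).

Equation: x³ + x - 3 = 0
Fixed-point form: x = (3 - x)^(1/3)
x₀ = 1.1

x_1 = g(1.100000) = 1.238562
x_2 = g(1.238562) = 1.207691
x_3 = g(1.207691) = 1.214705
x_4 = g(1.214705) = 1.213119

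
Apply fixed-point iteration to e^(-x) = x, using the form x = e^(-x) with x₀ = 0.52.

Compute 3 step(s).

Equation: e^(-x) = x
Fixed-point form: x = e^(-x)
x₀ = 0.52

x_1 = g(0.520000) = 0.594521
x_2 = g(0.594521) = 0.551827
x_3 = g(0.551827) = 0.575897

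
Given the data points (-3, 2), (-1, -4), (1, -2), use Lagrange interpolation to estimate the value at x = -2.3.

Lagrange interpolation formula:
P(x) = Σ yᵢ × Lᵢ(x)
where Lᵢ(x) = Π_{j≠i} (x - xⱼ)/(xᵢ - xⱼ)

L_0(-2.3) = (-2.3 - (-1))/(-3 - (-1)) × (-2.3 - 1)/(-3 - 1) = 0.536250
L_1(-2.3) = (-2.3 - (-3))/(-1 - (-3)) × (-2.3 - 1)/(-1 - 1) = 0.577500
L_2(-2.3) = (-2.3 - (-3))/(1 - (-3)) × (-2.3 - (-1))/(1 - (-1)) = -0.113750

P(-2.3) = 2×L_0(-2.3) + (-4)×L_1(-2.3) + (-2)×L_2(-2.3)
P(-2.3) = -1.010000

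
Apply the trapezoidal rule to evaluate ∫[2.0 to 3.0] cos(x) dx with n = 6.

f(x) = cos(x)
a = 2.0, b = 3.0, n = 6
h = (b - a)/n = 0.166667

Trapezoidal rule: (h/2)[f(x₀) + 2f(x₁) + 2f(x₂) + ... + f(xₙ)]

x_0 = 2.0000, f(x_0) = -0.416147, coefficient = 1
x_1 = 2.1667, f(x_1) = -0.561229, coefficient = 2
x_2 = 2.3333, f(x_2) = -0.690758, coefficient = 2
x_3 = 2.5000, f(x_3) = -0.801144, coefficient = 2
x_4 = 2.6667, f(x_4) = -0.889327, coefficient = 2
x_5 = 2.8333, f(x_5) = -0.952863, coefficient = 2
x_6 = 3.0000, f(x_6) = -0.989992, coefficient = 1

I ≈ (0.166667/2) × -9.196781 = -0.766398
Exact value: -0.768177
Error: 0.001779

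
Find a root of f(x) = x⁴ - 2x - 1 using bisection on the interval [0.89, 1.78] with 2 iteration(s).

f(x) = x⁴ - 2x - 1
Initial interval: [0.89, 1.78]

Iteration 1:
  c_1 = (0.890000 + 1.780000)/2 = 1.335000
  f(c_1) = f(1.335000) = -0.493674
  f(a) × f(c) ≥ 0, new interval: [1.335000, 1.780000]
Iteration 2:
  c_2 = (1.335000 + 1.780000)/2 = 1.557500
  f(c_2) = f(1.557500) = 1.769536
  f(a) × f(c) < 0, new interval: [1.335000, 1.557500]

After 2 iteration(s), the approximation is c_2 = 1.557500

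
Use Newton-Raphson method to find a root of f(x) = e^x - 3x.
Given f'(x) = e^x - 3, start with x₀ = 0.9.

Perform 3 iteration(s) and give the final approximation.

f(x) = e^x - 3x
f'(x) = e^x - 3
x₀ = 0.9

Newton-Raphson formula: x_{n+1} = x_n - f(x_n)/f'(x_n)

Iteration 1:
  f(0.900000) = -0.240397
  f'(0.900000) = -0.540397
  x_1 = 0.900000 - (-0.240397)/(-0.540397) = 0.455148
Iteration 2:
  f(0.455148) = 0.210963
  f'(0.455148) = -1.423594
  x_2 = 0.455148 - 0.210963/(-1.423594) = 0.603338
Iteration 3:
  f(0.603338) = 0.018197
  f'(0.603338) = -1.171788
  x_3 = 0.603338 - 0.018197/(-1.171788) = 0.618867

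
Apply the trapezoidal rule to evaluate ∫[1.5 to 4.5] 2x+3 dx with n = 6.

f(x) = 2x+3
a = 1.5, b = 4.5, n = 6
h = (b - a)/n = 0.500000

Trapezoidal rule: (h/2)[f(x₀) + 2f(x₁) + 2f(x₂) + ... + f(xₙ)]

x_0 = 1.5000, f(x_0) = 6.000000, coefficient = 1
x_1 = 2.0000, f(x_1) = 7.000000, coefficient = 2
x_2 = 2.5000, f(x_2) = 8.000000, coefficient = 2
x_3 = 3.0000, f(x_3) = 9.000000, coefficient = 2
x_4 = 3.5000, f(x_4) = 10.000000, coefficient = 2
x_5 = 4.0000, f(x_5) = 11.000000, coefficient = 2
x_6 = 4.5000, f(x_6) = 12.000000, coefficient = 1

I ≈ (0.500000/2) × 108.000000 = 27.000000
Exact value: 27.000000
Error: 0.000000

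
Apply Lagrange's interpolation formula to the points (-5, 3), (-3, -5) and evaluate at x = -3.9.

Lagrange interpolation formula:
P(x) = Σ yᵢ × Lᵢ(x)
where Lᵢ(x) = Π_{j≠i} (x - xⱼ)/(xᵢ - xⱼ)

L_0(-3.9) = (-3.9 - (-3))/(-5 - (-3)) = 0.450000
L_1(-3.9) = (-3.9 - (-5))/(-3 - (-5)) = 0.550000

P(-3.9) = 3×L_0(-3.9) + (-5)×L_1(-3.9)
P(-3.9) = -1.400000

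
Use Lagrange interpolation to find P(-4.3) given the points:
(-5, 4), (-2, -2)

Lagrange interpolation formula:
P(x) = Σ yᵢ × Lᵢ(x)
where Lᵢ(x) = Π_{j≠i} (x - xⱼ)/(xᵢ - xⱼ)

L_0(-4.3) = (-4.3 - (-2))/(-5 - (-2)) = 0.766667
L_1(-4.3) = (-4.3 - (-5))/(-2 - (-5)) = 0.233333

P(-4.3) = 4×L_0(-4.3) + (-2)×L_1(-4.3)
P(-4.3) = 2.600000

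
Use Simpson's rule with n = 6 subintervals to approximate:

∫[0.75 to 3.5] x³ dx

f(x) = x³
a = 0.75, b = 3.5, n = 6
h = (b - a)/n = 0.458333

Simpson's rule: (h/3)[f(x₀) + 4f(x₁) + 2f(x₂) + ... + f(xₙ)]

x_0 = 0.7500, f(x_0) = 0.421875, coefficient = 1
x_1 = 1.2083, f(x_1) = 1.764251, coefficient = 4
x_2 = 1.6667, f(x_2) = 4.629630, coefficient = 2
x_3 = 2.1250, f(x_3) = 9.595703, coefficient = 4
x_4 = 2.5833, f(x_4) = 17.240162, coefficient = 2
x_5 = 3.0417, f(x_5) = 28.140697, coefficient = 4
x_6 = 3.5000, f(x_6) = 42.875000, coefficient = 1

I ≈ (0.458333/3) × 245.039062 = 37.436523
Exact value: 37.436523
Error: 0.000000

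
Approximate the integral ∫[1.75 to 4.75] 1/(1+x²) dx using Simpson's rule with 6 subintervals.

f(x) = 1/(1+x²)
a = 1.75, b = 4.75, n = 6
h = (b - a)/n = 0.500000

Simpson's rule: (h/3)[f(x₀) + 4f(x₁) + 2f(x₂) + ... + f(xₙ)]

x_0 = 1.7500, f(x_0) = 0.246154, coefficient = 1
x_1 = 2.2500, f(x_1) = 0.164948, coefficient = 4
x_2 = 2.7500, f(x_2) = 0.116788, coefficient = 2
x_3 = 3.2500, f(x_3) = 0.086486, coefficient = 4
x_4 = 3.7500, f(x_4) = 0.066390, coefficient = 2
x_5 = 4.2500, f(x_5) = 0.052459, coefficient = 4
x_6 = 4.7500, f(x_6) = 0.042440, coefficient = 1

I ≈ (0.500000/3) × 1.870527 = 0.311754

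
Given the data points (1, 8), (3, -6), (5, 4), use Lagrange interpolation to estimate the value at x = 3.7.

Lagrange interpolation formula:
P(x) = Σ yᵢ × Lᵢ(x)
where Lᵢ(x) = Π_{j≠i} (x - xⱼ)/(xᵢ - xⱼ)

L_0(3.7) = (3.7 - 3)/(1 - 3) × (3.7 - 5)/(1 - 5) = -0.113750
L_1(3.7) = (3.7 - 1)/(3 - 1) × (3.7 - 5)/(3 - 5) = 0.877500
L_2(3.7) = (3.7 - 1)/(5 - 1) × (3.7 - 3)/(5 - 3) = 0.236250

P(3.7) = 8×L_0(3.7) + (-6)×L_1(3.7) + 4×L_2(3.7)
P(3.7) = -5.230000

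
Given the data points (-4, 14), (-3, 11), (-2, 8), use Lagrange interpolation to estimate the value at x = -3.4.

Lagrange interpolation formula:
P(x) = Σ yᵢ × Lᵢ(x)
where Lᵢ(x) = Π_{j≠i} (x - xⱼ)/(xᵢ - xⱼ)

L_0(-3.4) = (-3.4 - (-3))/(-4 - (-3)) × (-3.4 - (-2))/(-4 - (-2)) = 0.280000
L_1(-3.4) = (-3.4 - (-4))/(-3 - (-4)) × (-3.4 - (-2))/(-3 - (-2)) = 0.840000
L_2(-3.4) = (-3.4 - (-4))/(-2 - (-4)) × (-3.4 - (-3))/(-2 - (-3)) = -0.120000

P(-3.4) = 14×L_0(-3.4) + 11×L_1(-3.4) + 8×L_2(-3.4)
P(-3.4) = 12.200000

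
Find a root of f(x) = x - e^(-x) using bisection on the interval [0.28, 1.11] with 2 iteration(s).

f(x) = x - e^(-x)
Initial interval: [0.28, 1.11]

Iteration 1:
  c_1 = (0.280000 + 1.110000)/2 = 0.695000
  f(c_1) = f(0.695000) = 0.195926
  f(a) × f(c) < 0, new interval: [0.280000, 0.695000]
Iteration 2:
  c_2 = (0.280000 + 0.695000)/2 = 0.487500
  f(c_2) = f(0.487500) = -0.126660
  f(a) × f(c) ≥ 0, new interval: [0.487500, 0.695000]

After 2 iteration(s), the approximation is c_2 = 0.487500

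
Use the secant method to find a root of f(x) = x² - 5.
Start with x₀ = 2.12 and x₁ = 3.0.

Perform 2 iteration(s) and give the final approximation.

f(x) = x² - 5
x₀ = 2.12, x₁ = 3.0

Secant formula: x_{n+1} = x_n - f(x_n)(x_n - x_{n-1})/(f(x_n) - f(x_{n-1}))

Iteration 1:
  f(2.120000) = -0.505600
  f(3.000000) = 4.000000
  x_2 = 3.000000 - 4.000000×(3.000000 - 2.120000)/(4.000000 - (-0.505600))
       = 2.218750
Iteration 2:
  f(3.000000) = 4.000000
  f(2.218750) = -0.077148
  x_3 = 2.218750 - (-0.077148)×(2.218750 - 3.000000)/(-0.077148 - 4.000000)
       = 2.233533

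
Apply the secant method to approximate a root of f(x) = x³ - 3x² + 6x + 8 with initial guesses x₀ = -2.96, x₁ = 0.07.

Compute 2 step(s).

f(x) = x³ - 3x² + 6x + 8
x₀ = -2.96, x₁ = 0.07

Secant formula: x_{n+1} = x_n - f(x_n)(x_n - x_{n-1})/(f(x_n) - f(x_{n-1}))

Iteration 1:
  f(-2.960000) = -61.979136
  f(0.070000) = 8.405643
  x_2 = 0.070000 - 8.405643×(0.070000 - (-2.960000))/(8.405643 - (-61.979136))
       = -0.291855
Iteration 2:
  f(0.070000) = 8.405643
  f(-0.291855) = 5.968470
  x_3 = -0.291855 - 5.968470×(-0.291855 - 0.070000)/(5.968470 - 8.405643)
       = -1.178014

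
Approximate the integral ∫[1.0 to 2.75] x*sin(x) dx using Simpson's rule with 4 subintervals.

f(x) = x*sin(x)
a = 1.0, b = 2.75, n = 4
h = (b - a)/n = 0.437500

Simpson's rule: (h/3)[f(x₀) + 4f(x₁) + 2f(x₂) + ... + f(xₙ)]

x_0 = 1.0000, f(x_0) = 0.841471, coefficient = 1
x_1 = 1.4375, f(x_1) = 1.424748, coefficient = 4
x_2 = 1.8750, f(x_2) = 1.788911, coefficient = 2
x_3 = 2.3125, f(x_3) = 1.705050, coefficient = 4
x_4 = 2.7500, f(x_4) = 1.049568, coefficient = 1

I ≈ (0.437500/3) × 17.988051 = 2.623257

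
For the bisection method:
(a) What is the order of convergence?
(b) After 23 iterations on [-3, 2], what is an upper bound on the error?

(a) Bisection has linear (order 1) convergence; the error is halved each step.

(b) Error bound = (b-a)/2^n = (2 - (-3))/2^{23}
    = 5/2^{23}

(a) 1 (linear); (b) error ≤ 5.96e-07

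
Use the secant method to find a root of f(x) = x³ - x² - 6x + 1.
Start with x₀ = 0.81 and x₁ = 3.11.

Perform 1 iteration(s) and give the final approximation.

f(x) = x³ - x² - 6x + 1
x₀ = 0.81, x₁ = 3.11

Secant formula: x_{n+1} = x_n - f(x_n)(x_n - x_{n-1})/(f(x_n) - f(x_{n-1}))

Iteration 1:
  f(0.810000) = -3.984659
  f(3.110000) = 2.748131
  x_2 = 3.110000 - 2.748131×(3.110000 - 0.810000)/(2.748131 - (-3.984659))
       = 2.171206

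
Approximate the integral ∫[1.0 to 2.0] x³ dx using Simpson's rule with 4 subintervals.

f(x) = x³
a = 1.0, b = 2.0, n = 4
h = (b - a)/n = 0.250000

Simpson's rule: (h/3)[f(x₀) + 4f(x₁) + 2f(x₂) + ... + f(xₙ)]

x_0 = 1.0000, f(x_0) = 1.000000, coefficient = 1
x_1 = 1.2500, f(x_1) = 1.953125, coefficient = 4
x_2 = 1.5000, f(x_2) = 3.375000, coefficient = 2
x_3 = 1.7500, f(x_3) = 5.359375, coefficient = 4
x_4 = 2.0000, f(x_4) = 8.000000, coefficient = 1

I ≈ (0.250000/3) × 45.000000 = 3.750000
Exact value: 3.750000
Error: 0.000000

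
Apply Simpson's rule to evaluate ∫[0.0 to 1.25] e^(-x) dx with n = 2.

f(x) = e^(-x)
a = 0.0, b = 1.25, n = 2
h = (b - a)/n = 0.625000

Simpson's rule: (h/3)[f(x₀) + 4f(x₁) + 2f(x₂) + ... + f(xₙ)]

x_0 = 0.0000, f(x_0) = 1.000000, coefficient = 1
x_1 = 0.6250, f(x_1) = 0.535261, coefficient = 4
x_2 = 1.2500, f(x_2) = 0.286505, coefficient = 1

I ≈ (0.625000/3) × 3.427551 = 0.714073
Exact value: 0.713495
Error: 0.000578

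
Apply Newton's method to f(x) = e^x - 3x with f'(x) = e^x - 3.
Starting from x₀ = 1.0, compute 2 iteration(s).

f(x) = e^x - 3x
f'(x) = e^x - 3
x₀ = 1.0

Newton-Raphson formula: x_{n+1} = x_n - f(x_n)/f'(x_n)

Iteration 1:
  f(1.000000) = -0.281718
  f'(1.000000) = -0.281718
  x_1 = 1.000000 - (-0.281718)/(-0.281718) = 0.000000
Iteration 2:
  f(0.000000) = 1.000000
  f'(0.000000) = -2.000000
  x_2 = 0.000000 - 1.000000/(-2.000000) = 0.500000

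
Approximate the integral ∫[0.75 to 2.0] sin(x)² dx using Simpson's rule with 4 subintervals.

f(x) = sin(x)²
a = 0.75, b = 2.0, n = 4
h = (b - a)/n = 0.312500

Simpson's rule: (h/3)[f(x₀) + 4f(x₁) + 2f(x₂) + ... + f(xₙ)]

x_0 = 0.7500, f(x_0) = 0.464631, coefficient = 1
x_1 = 1.0625, f(x_1) = 0.763133, coefficient = 4
x_2 = 1.3750, f(x_2) = 0.962151, coefficient = 2
x_3 = 1.6875, f(x_3) = 0.986442, coefficient = 4
x_4 = 2.0000, f(x_4) = 0.826822, coefficient = 1

I ≈ (0.312500/3) × 10.214056 = 1.063964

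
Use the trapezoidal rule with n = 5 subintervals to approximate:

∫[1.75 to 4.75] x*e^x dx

f(x) = x*e^x
a = 1.75, b = 4.75, n = 5
h = (b - a)/n = 0.600000

Trapezoidal rule: (h/2)[f(x₀) + 2f(x₁) + 2f(x₂) + ... + f(xₙ)]

x_0 = 1.7500, f(x_0) = 10.070555, coefficient = 1
x_1 = 2.3500, f(x_1) = 24.641089, coefficient = 2
x_2 = 2.9500, f(x_2) = 56.362563, coefficient = 2
x_3 = 3.5500, f(x_3) = 123.587277, coefficient = 2
x_4 = 4.1500, f(x_4) = 263.251101, coefficient = 2
x_5 = 4.7500, f(x_5) = 549.025352, coefficient = 1

I ≈ (0.600000/2) × 1494.779968 = 448.433990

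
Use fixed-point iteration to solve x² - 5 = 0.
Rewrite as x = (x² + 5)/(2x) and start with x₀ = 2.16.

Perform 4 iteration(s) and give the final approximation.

Equation: x² - 5 = 0
Fixed-point form: x = (x² + 5)/(2x)
x₀ = 2.16

x_1 = g(2.160000) = 2.237407
x_2 = g(2.237407) = 2.236068
x_3 = g(2.236068) = 2.236068
x_4 = g(2.236068) = 2.236068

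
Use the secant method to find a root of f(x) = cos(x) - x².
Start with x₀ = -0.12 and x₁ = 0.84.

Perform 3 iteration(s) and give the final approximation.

f(x) = cos(x) - x²
x₀ = -0.12, x₁ = 0.84

Secant formula: x_{n+1} = x_n - f(x_n)(x_n - x_{n-1})/(f(x_n) - f(x_{n-1}))

Iteration 1:
  f(-0.120000) = 0.978409
  f(0.840000) = -0.038137
  x_2 = 0.840000 - (-0.038137)×(0.840000 - (-0.120000))/(-0.038137 - 0.978409)
       = 0.803984
Iteration 2:
  f(0.840000) = -0.038137
  f(0.803984) = 0.047452
  x_3 = 0.803984 - 0.047452×(0.803984 - 0.840000)/(0.047452 - (-0.038137))
       = 0.823952
Iteration 3:
  f(0.803984) = 0.047452
  f(0.823952) = 0.000429
  x_4 = 0.823952 - 0.000429×(0.823952 - 0.803984)/(0.000429 - 0.047452)
       = 0.824134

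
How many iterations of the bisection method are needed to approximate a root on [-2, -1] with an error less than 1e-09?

We need (b-a)/2^n ≤ 1e-09
(-1 - (-2))/2^n ≤ 1e-09
1/2^n ≤ 1e-09
2^n ≥ 1000000000
n ≥ log₂(1000000000) = 29.90
n ≥ 30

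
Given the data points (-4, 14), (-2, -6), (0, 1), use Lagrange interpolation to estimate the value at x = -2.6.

Lagrange interpolation formula:
P(x) = Σ yᵢ × Lᵢ(x)
where Lᵢ(x) = Π_{j≠i} (x - xⱼ)/(xᵢ - xⱼ)

L_0(-2.6) = (-2.6 - (-2))/(-4 - (-2)) × (-2.6 - 0)/(-4 - 0) = 0.195000
L_1(-2.6) = (-2.6 - (-4))/(-2 - (-4)) × (-2.6 - 0)/(-2 - 0) = 0.910000
L_2(-2.6) = (-2.6 - (-4))/(0 - (-4)) × (-2.6 - (-2))/(0 - (-2)) = -0.105000

P(-2.6) = 14×L_0(-2.6) + (-6)×L_1(-2.6) + 1×L_2(-2.6)
P(-2.6) = -2.835000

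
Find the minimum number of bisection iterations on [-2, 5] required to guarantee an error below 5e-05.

We need (b-a)/2^n ≤ 5e-05
(5 - (-2))/2^n ≤ 5e-05
7/2^n ≤ 5e-05
2^n ≥ 140000
n ≥ log₂(140000) = 17.10
n ≥ 18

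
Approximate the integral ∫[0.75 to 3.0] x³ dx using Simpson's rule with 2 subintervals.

f(x) = x³
a = 0.75, b = 3.0, n = 2
h = (b - a)/n = 1.125000

Simpson's rule: (h/3)[f(x₀) + 4f(x₁) + 2f(x₂) + ... + f(xₙ)]

x_0 = 0.7500, f(x_0) = 0.421875, coefficient = 1
x_1 = 1.8750, f(x_1) = 6.591797, coefficient = 4
x_2 = 3.0000, f(x_2) = 27.000000, coefficient = 1

I ≈ (1.125000/3) × 53.789062 = 20.170898
Exact value: 20.170898
Error: 0.000000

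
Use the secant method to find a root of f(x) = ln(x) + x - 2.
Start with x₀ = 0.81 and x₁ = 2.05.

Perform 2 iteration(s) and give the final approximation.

f(x) = ln(x) + x - 2
x₀ = 0.81, x₁ = 2.05

Secant formula: x_{n+1} = x_n - f(x_n)(x_n - x_{n-1})/(f(x_n) - f(x_{n-1}))

Iteration 1:
  f(0.810000) = -1.400721
  f(2.050000) = 0.767840
  x_2 = 2.050000 - 0.767840×(2.050000 - 0.810000)/(0.767840 - (-1.400721))
       = 1.610943
Iteration 2:
  f(2.050000) = 0.767840
  f(1.610943) = 0.087763
  x_3 = 1.610943 - 0.087763×(1.610943 - 2.050000)/(0.087763 - 0.767840)
       = 1.554283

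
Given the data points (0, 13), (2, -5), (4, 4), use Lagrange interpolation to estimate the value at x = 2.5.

Lagrange interpolation formula:
P(x) = Σ yᵢ × Lᵢ(x)
where Lᵢ(x) = Π_{j≠i} (x - xⱼ)/(xᵢ - xⱼ)

L_0(2.5) = (2.5 - 2)/(0 - 2) × (2.5 - 4)/(0 - 4) = -0.093750
L_1(2.5) = (2.5 - 0)/(2 - 0) × (2.5 - 4)/(2 - 4) = 0.937500
L_2(2.5) = (2.5 - 0)/(4 - 0) × (2.5 - 2)/(4 - 2) = 0.156250

P(2.5) = 13×L_0(2.5) + (-5)×L_1(2.5) + 4×L_2(2.5)
P(2.5) = -5.281250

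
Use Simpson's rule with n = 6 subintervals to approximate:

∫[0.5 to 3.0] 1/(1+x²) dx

f(x) = 1/(1+x²)
a = 0.5, b = 3.0, n = 6
h = (b - a)/n = 0.416667

Simpson's rule: (h/3)[f(x₀) + 4f(x₁) + 2f(x₂) + ... + f(xₙ)]

x_0 = 0.5000, f(x_0) = 0.800000, coefficient = 1
x_1 = 0.9167, f(x_1) = 0.543396, coefficient = 4
x_2 = 1.3333, f(x_2) = 0.360000, coefficient = 2
x_3 = 1.7500, f(x_3) = 0.246154, coefficient = 4
x_4 = 2.1667, f(x_4) = 0.175610, coefficient = 2
x_5 = 2.5833, f(x_5) = 0.130317, coefficient = 4
x_6 = 3.0000, f(x_6) = 0.100000, coefficient = 1

I ≈ (0.416667/3) × 5.650687 = 0.784818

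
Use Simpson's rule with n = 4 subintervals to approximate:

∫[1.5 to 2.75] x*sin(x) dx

f(x) = x*sin(x)
a = 1.5, b = 2.75, n = 4
h = (b - a)/n = 0.312500

Simpson's rule: (h/3)[f(x₀) + 4f(x₁) + 2f(x₂) + ... + f(xₙ)]

x_0 = 1.5000, f(x_0) = 1.496242, coefficient = 1
x_1 = 1.8125, f(x_1) = 1.759814, coefficient = 4
x_2 = 2.1250, f(x_2) = 1.806930, coefficient = 2
x_3 = 2.4375, f(x_3) = 1.577897, coefficient = 4
x_4 = 2.7500, f(x_4) = 1.049568, coefficient = 1

I ≈ (0.312500/3) × 19.510513 = 2.032345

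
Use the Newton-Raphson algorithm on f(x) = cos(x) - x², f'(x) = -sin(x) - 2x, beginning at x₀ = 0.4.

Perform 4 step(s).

f(x) = cos(x) - x²
f'(x) = -sin(x) - 2x
x₀ = 0.4

Newton-Raphson formula: x_{n+1} = x_n - f(x_n)/f'(x_n)

Iteration 1:
  f(0.400000) = 0.761061
  f'(0.400000) = -1.189418
  x_1 = 0.400000 - 0.761061/(-1.189418) = 1.039860
Iteration 2:
  f(1.039860) = -0.574967
  f'(1.039860) = -2.942053
  x_2 = 1.039860 - (-0.574967)/(-2.942053) = 0.844429
Iteration 3:
  f(0.844429) = -0.048902
  f'(0.844429) = -2.436450
  x_3 = 0.844429 - (-0.048902)/(-2.436450) = 0.824358
Iteration 4:
  f(0.824358) = -0.000538
  f'(0.824358) = -2.382828
  x_4 = 0.824358 - (-0.000538)/(-2.382828) = 0.824132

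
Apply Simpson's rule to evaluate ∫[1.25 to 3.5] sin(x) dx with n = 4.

f(x) = sin(x)
a = 1.25, b = 3.5, n = 4
h = (b - a)/n = 0.562500

Simpson's rule: (h/3)[f(x₀) + 4f(x₁) + 2f(x₂) + ... + f(xₙ)]

x_0 = 1.2500, f(x_0) = 0.948985, coefficient = 1
x_1 = 1.8125, f(x_1) = 0.970932, coefficient = 4
x_2 = 2.3750, f(x_2) = 0.693685, coefficient = 2
x_3 = 2.9375, f(x_3) = 0.202679, coefficient = 4
x_4 = 3.5000, f(x_4) = -0.350783, coefficient = 1

I ≈ (0.562500/3) × 6.680013 = 1.252502
Exact value: 1.251779
Error: 0.000723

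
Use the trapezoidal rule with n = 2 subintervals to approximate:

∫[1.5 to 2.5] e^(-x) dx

f(x) = e^(-x)
a = 1.5, b = 2.5, n = 2
h = (b - a)/n = 0.500000

Trapezoidal rule: (h/2)[f(x₀) + 2f(x₁) + 2f(x₂) + ... + f(xₙ)]

x_0 = 1.5000, f(x_0) = 0.223130, coefficient = 1
x_1 = 2.0000, f(x_1) = 0.135335, coefficient = 2
x_2 = 2.5000, f(x_2) = 0.082085, coefficient = 1

I ≈ (0.500000/2) × 0.575886 = 0.143971
Exact value: 0.141045
Error: 0.002926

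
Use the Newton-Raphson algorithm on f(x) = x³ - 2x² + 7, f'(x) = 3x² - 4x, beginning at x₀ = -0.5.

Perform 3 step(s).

f(x) = x³ - 2x² + 7
f'(x) = 3x² - 4x
x₀ = -0.5

Newton-Raphson formula: x_{n+1} = x_n - f(x_n)/f'(x_n)

Iteration 1:
  f(-0.500000) = 6.375000
  f'(-0.500000) = 2.750000
  x_1 = -0.500000 - 6.375000/2.750000 = -2.818182
Iteration 2:
  f(-2.818182) = -31.266717
  f'(-2.818182) = 35.099174
  x_2 = -2.818182 - (-31.266717)/35.099174 = -1.927371
Iteration 3:
  f(-1.927371) = -7.589240
  f'(-1.927371) = 18.853764
  x_3 = -1.927371 - (-7.589240)/18.853764 = -1.524839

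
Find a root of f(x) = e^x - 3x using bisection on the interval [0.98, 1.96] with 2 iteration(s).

f(x) = e^x - 3x
Initial interval: [0.98, 1.96]

Iteration 1:
  c_1 = (0.980000 + 1.960000)/2 = 1.470000
  f(c_1) = f(1.470000) = -0.060765
  f(a) × f(c) ≥ 0, new interval: [1.470000, 1.960000]
Iteration 2:
  c_2 = (1.470000 + 1.960000)/2 = 1.715000
  f(c_2) = f(1.715000) = 0.411676
  f(a) × f(c) < 0, new interval: [1.470000, 1.715000]

After 2 iteration(s), the approximation is c_2 = 1.715000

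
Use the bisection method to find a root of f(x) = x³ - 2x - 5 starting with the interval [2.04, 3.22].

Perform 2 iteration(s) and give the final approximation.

f(x) = x³ - 2x - 5
Initial interval: [2.04, 3.22]

Iteration 1:
  c_1 = (2.040000 + 3.220000)/2 = 2.630000
  f(c_1) = f(2.630000) = 7.931447
  f(a) × f(c) < 0, new interval: [2.040000, 2.630000]
Iteration 2:
  c_2 = (2.040000 + 2.630000)/2 = 2.335000
  f(c_2) = f(2.335000) = 3.060945
  f(a) × f(c) < 0, new interval: [2.040000, 2.335000]

After 2 iteration(s), the approximation is c_2 = 2.335000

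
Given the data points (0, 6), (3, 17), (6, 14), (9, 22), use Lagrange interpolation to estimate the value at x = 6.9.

Lagrange interpolation formula:
P(x) = Σ yᵢ × Lᵢ(x)
where Lᵢ(x) = Π_{j≠i} (x - xⱼ)/(xᵢ - xⱼ)

L_0(6.9) = (6.9 - 3)/(0 - 3) × (6.9 - 6)/(0 - 6) × (6.9 - 9)/(0 - 9) = 0.045500
L_1(6.9) = (6.9 - 0)/(3 - 0) × (6.9 - 6)/(3 - 6) × (6.9 - 9)/(3 - 9) = -0.241500
L_2(6.9) = (6.9 - 0)/(6 - 0) × (6.9 - 3)/(6 - 3) × (6.9 - 9)/(6 - 9) = 1.046500
L_3(6.9) = (6.9 - 0)/(9 - 0) × (6.9 - 3)/(9 - 3) × (6.9 - 6)/(9 - 6) = 0.149500

P(6.9) = 6×L_0(6.9) + 17×L_1(6.9) + 14×L_2(6.9) + 22×L_3(6.9)
P(6.9) = 14.107500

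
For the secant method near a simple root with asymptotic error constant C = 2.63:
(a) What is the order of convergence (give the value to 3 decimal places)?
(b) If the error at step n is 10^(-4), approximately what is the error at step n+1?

(a) Secant method has superlinear convergence with order φ = (1+√5)/2 ≈ 1.618.
    This means |e_{n+1}| ≈ C|e_n|^1.618.

(b) With |e_n| = 10^(-4) and C = 2.63:
    |e_{n+1}| ≈ 2.63 × (10^(-4))^1.618 = 2.63 × 10^(-6.47)

(a) ≈ 1.618 (golden ratio); (b) |e_{n+1}| ≈ 8.868e-07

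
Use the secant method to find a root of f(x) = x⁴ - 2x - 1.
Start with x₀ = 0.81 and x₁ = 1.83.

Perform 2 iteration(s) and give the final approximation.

f(x) = x⁴ - 2x - 1
x₀ = 0.81, x₁ = 1.83

Secant formula: x_{n+1} = x_n - f(x_n)(x_n - x_{n-1})/(f(x_n) - f(x_{n-1}))

Iteration 1:
  f(0.810000) = -2.189533
  f(1.830000) = 6.555131
  x_2 = 1.830000 - 6.555131×(1.830000 - 0.810000)/(6.555131 - (-2.189533))
       = 1.065393
Iteration 2:
  f(1.830000) = 6.555131
  f(1.065393) = -1.842421
  x_3 = 1.065393 - (-1.842421)×(1.065393 - 1.830000)/(-1.842421 - 6.555131)
       = 1.233147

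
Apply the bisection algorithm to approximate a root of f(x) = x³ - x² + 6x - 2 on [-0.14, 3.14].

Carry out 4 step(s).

f(x) = x³ - x² + 6x - 2
Initial interval: [-0.14, 3.14]

Iteration 1:
  c_1 = (-0.140000 + 3.140000)/2 = 1.500000
  f(c_1) = f(1.500000) = 8.125000
  f(a) × f(c) < 0, new interval: [-0.140000, 1.500000]
Iteration 2:
  c_2 = (-0.140000 + 1.500000)/2 = 0.680000
  f(c_2) = f(0.680000) = 1.932032
  f(a) × f(c) < 0, new interval: [-0.140000, 0.680000]
Iteration 3:
  c_3 = (-0.140000 + 0.680000)/2 = 0.270000
  f(c_3) = f(0.270000) = -0.433217
  f(a) × f(c) ≥ 0, new interval: [0.270000, 0.680000]
Iteration 4:
  c_4 = (0.270000 + 0.680000)/2 = 0.475000
  f(c_4) = f(0.475000) = 0.731547
  f(a) × f(c) < 0, new interval: [0.270000, 0.475000]

After 4 iteration(s), the approximation is c_4 = 0.475000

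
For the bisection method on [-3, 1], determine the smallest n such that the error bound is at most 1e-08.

We need (b-a)/2^n ≤ 1e-08
(1 - (-3))/2^n ≤ 1e-08
4/2^n ≤ 1e-08
2^n ≥ 400000000
n ≥ log₂(400000000) = 28.58
n ≥ 29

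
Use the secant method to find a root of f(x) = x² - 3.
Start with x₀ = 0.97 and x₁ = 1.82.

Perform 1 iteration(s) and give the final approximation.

f(x) = x² - 3
x₀ = 0.97, x₁ = 1.82

Secant formula: x_{n+1} = x_n - f(x_n)(x_n - x_{n-1})/(f(x_n) - f(x_{n-1}))

Iteration 1:
  f(0.970000) = -2.059100
  f(1.820000) = 0.312400
  x_2 = 1.820000 - 0.312400×(1.820000 - 0.970000)/(0.312400 - (-2.059100))
       = 1.708029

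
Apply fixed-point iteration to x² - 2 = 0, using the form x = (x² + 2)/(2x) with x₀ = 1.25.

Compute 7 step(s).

Equation: x² - 2 = 0
Fixed-point form: x = (x² + 2)/(2x)
x₀ = 1.25

x_1 = g(1.250000) = 1.425000
x_2 = g(1.425000) = 1.414254
x_3 = g(1.414254) = 1.414214
x_4 = g(1.414214) = 1.414214
x_5 = g(1.414214) = 1.414214
x_6 = g(1.414214) = 1.414214
x_7 = g(1.414214) = 1.414214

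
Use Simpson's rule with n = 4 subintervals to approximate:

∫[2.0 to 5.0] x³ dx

f(x) = x³
a = 2.0, b = 5.0, n = 4
h = (b - a)/n = 0.750000

Simpson's rule: (h/3)[f(x₀) + 4f(x₁) + 2f(x₂) + ... + f(xₙ)]

x_0 = 2.0000, f(x_0) = 8.000000, coefficient = 1
x_1 = 2.7500, f(x_1) = 20.796875, coefficient = 4
x_2 = 3.5000, f(x_2) = 42.875000, coefficient = 2
x_3 = 4.2500, f(x_3) = 76.765625, coefficient = 4
x_4 = 5.0000, f(x_4) = 125.000000, coefficient = 1

I ≈ (0.750000/3) × 609.000000 = 152.250000
Exact value: 152.250000
Error: 0.000000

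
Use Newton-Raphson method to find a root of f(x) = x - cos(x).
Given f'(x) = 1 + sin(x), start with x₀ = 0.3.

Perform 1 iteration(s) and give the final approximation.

f(x) = x - cos(x)
f'(x) = 1 + sin(x)
x₀ = 0.3

Newton-Raphson formula: x_{n+1} = x_n - f(x_n)/f'(x_n)

Iteration 1:
  f(0.300000) = -0.655336
  f'(0.300000) = 1.295520
  x_1 = 0.300000 - (-0.655336)/1.295520 = 0.805848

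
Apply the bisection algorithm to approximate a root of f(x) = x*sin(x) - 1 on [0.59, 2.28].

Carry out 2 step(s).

f(x) = x*sin(x) - 1
Initial interval: [0.59, 2.28]

Iteration 1:
  c_1 = (0.590000 + 2.280000)/2 = 1.435000
  f(c_1) = f(1.435000) = 0.421789
  f(a) × f(c) < 0, new interval: [0.590000, 1.435000]
Iteration 2:
  c_2 = (0.590000 + 1.435000)/2 = 1.012500
  f(c_2) = f(1.012500) = -0.141239
  f(a) × f(c) ≥ 0, new interval: [1.012500, 1.435000]

After 2 iteration(s), the approximation is c_2 = 1.012500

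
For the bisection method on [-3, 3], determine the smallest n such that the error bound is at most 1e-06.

We need (b-a)/2^n ≤ 1e-06
(3 - (-3))/2^n ≤ 1e-06
6/2^n ≤ 1e-06
2^n ≥ 6000000
n ≥ log₂(6000000) = 22.52
n ≥ 23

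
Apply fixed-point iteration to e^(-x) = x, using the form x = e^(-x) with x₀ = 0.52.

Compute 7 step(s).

Equation: e^(-x) = x
Fixed-point form: x = e^(-x)
x₀ = 0.52

x_1 = g(0.520000) = 0.594521
x_2 = g(0.594521) = 0.551827
x_3 = g(0.551827) = 0.575897
x_4 = g(0.575897) = 0.562201
x_5 = g(0.562201) = 0.569953
x_6 = g(0.569953) = 0.565552
x_7 = g(0.565552) = 0.568047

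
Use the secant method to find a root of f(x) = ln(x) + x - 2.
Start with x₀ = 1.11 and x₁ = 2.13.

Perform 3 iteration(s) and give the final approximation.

f(x) = ln(x) + x - 2
x₀ = 1.11, x₁ = 2.13

Secant formula: x_{n+1} = x_n - f(x_n)(x_n - x_{n-1})/(f(x_n) - f(x_{n-1}))

Iteration 1:
  f(1.110000) = -0.785640
  f(2.130000) = 0.886122
  x_2 = 2.130000 - 0.886122×(2.130000 - 1.110000)/(0.886122 - (-0.785640))
       = 1.589346
Iteration 2:
  f(2.130000) = 0.886122
  f(1.589346) = 0.052669
  x_3 = 1.589346 - 0.052669×(1.589346 - 2.130000)/(0.052669 - 0.886122)
       = 1.555180
Iteration 3:
  f(1.589346) = 0.052669
  f(1.555180) = -0.003228
  x_4 = 1.555180 - (-0.003228)×(1.555180 - 1.589346)/(-0.003228 - 0.052669)
       = 1.557153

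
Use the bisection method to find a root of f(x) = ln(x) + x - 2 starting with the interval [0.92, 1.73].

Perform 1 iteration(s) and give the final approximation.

f(x) = ln(x) + x - 2
Initial interval: [0.92, 1.73]

Iteration 1:
  c_1 = (0.920000 + 1.730000)/2 = 1.325000
  f(c_1) = f(1.325000) = -0.393588
  f(a) × f(c) ≥ 0, new interval: [1.325000, 1.730000]

After 1 iteration(s), the approximation is c_1 = 1.325000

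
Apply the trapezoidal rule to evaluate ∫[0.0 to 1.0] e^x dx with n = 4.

f(x) = e^x
a = 0.0, b = 1.0, n = 4
h = (b - a)/n = 0.250000

Trapezoidal rule: (h/2)[f(x₀) + 2f(x₁) + 2f(x₂) + ... + f(xₙ)]

x_0 = 0.0000, f(x_0) = 1.000000, coefficient = 1
x_1 = 0.2500, f(x_1) = 1.284025, coefficient = 2
x_2 = 0.5000, f(x_2) = 1.648721, coefficient = 2
x_3 = 0.7500, f(x_3) = 2.117000, coefficient = 2
x_4 = 1.0000, f(x_4) = 2.718282, coefficient = 1

I ≈ (0.250000/2) × 13.817775 = 1.727222
Exact value: 1.718282
Error: 0.008940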